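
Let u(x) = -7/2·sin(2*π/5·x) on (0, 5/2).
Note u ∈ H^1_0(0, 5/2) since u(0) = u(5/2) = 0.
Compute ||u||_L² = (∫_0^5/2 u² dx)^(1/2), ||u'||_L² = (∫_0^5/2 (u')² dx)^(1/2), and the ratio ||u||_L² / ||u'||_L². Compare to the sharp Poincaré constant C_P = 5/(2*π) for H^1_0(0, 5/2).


||u||_L² / ||u'||_L² = 5/(2*π) = C_P.

u(x) = -7/2·sin(2*π/5·x), so u'(x) = -7*π*cos(2*π*x/5)/5.
Writing u(x) = A·sin(kπx/L) with A = -7/2 and k = 1, use ∫_0^L sin²(kπx/L) dx = L/2 and ∫_0^L cos²(kπx/L) dx = L/2.
u² = 49/4·sin²(2*π/5·x) and (u')² = 49*π^2/25·cos²(2*π/5·x), and each of sin², cos² integrates to L/2 = 5/4 over (0, 5/2).
∫_0^5/2 u² dx = 245/16, so ||u||_L² = 7*sqrt(5)/4.
∫_0^5/2 (u')² dx = 49*π^2/20, so ||u'||_L² = 7*sqrt(5)*π/10.
Ratio ||u||_L² / ||u'||_L² = 5/(2*π).
Sharp Poincaré constant on H^1_0(0, 5/2) is C_P = L/π = 5/(2*π), achieved by sin(2*π/5·x).
This is the k = 1 eigenfunction (up to amplitude), so the ratio equals the sharp Poincaré constant exactly.


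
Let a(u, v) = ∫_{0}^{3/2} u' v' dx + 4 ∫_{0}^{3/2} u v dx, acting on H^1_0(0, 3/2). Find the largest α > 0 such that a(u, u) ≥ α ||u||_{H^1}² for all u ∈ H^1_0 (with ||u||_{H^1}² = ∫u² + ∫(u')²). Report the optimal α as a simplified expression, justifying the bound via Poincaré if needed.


α = 1

Coercivity of a(·,·) on H^1_0(0, 3/2) means a(u, u) ≥ α ||u||_{H^1}² for every u ∈ H^1_0.
The interval has length L = 3/2, and Poincaré/coercivity depend only on L. Here a(u, u) = ∫(u')² + (4)·∫u².
Here c = 4 ≥ 1, so a(u,u) = ∫(u')² + c∫u² ≥ ∫(u')² + ∫u² = ||u||_{H^1}², i.e. α = 1 works. No larger α is possible: a(u,u) ≥ α||u||_{H^1}² means (1−α)∫(u')² ≥ (α−c)∫u², and for the modes u_n = sin(nπ(x−x₀)/L) (x₀ the left endpoint) one has ∫u_n²/∫(u_n')² = (L/(nπ))² → 0, so a(u_n,u_n)/||u_n||_{H^1}² → 1. Hence the optimal constant is α = 1.
Therefore α = 1.


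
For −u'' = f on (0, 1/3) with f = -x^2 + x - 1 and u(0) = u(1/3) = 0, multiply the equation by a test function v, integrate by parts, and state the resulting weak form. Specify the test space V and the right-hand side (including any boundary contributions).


V = H^1_0(0, 1/3) (so v(0) = v(1/3) = 0); weak form: ∫_0^1/3 u'v' dx = ∫_0^1/3 (-x^2 + x - 1) v dx for all v ∈ V.

Multiply both sides by a test function v and integrate from 0 to 1/3:
  ∫_0^1/3 −u''(x) v(x) dx = ∫_0^1/3 f(x) v(x) dx.
Integrate the LHS by parts once:
  ∫_0^1/3 −u'' v dx = −[u'(x) v(x)]_0^1/3 + ∫_0^1/3 u'(x) v'(x) dx.
Thus ∫_0^1/3 u'(x) v'(x) dx = ∫_0^1/3 f(x) v(x) dx + [u'(x) v(x)]_0^1/3.
Choose V so that boundary terms are either known or forced to vanish.
u is Dirichlet: u(0) = u(1/3) = 0. Let V = H^1_0(0, 1/3); then v(0) = v(1/3) = 0, and [u' v]_0^1/3 = 0.
Weak formulation: find u (satisfying any essential BC) such that ∫_0^1/3 u'(x) v'(x) dx = ∫_0^1/3 f v dx for all v ∈ V.
Substituting f(x) = -x^2 + x - 1, the right-hand side is ∫_0^1/3 (-x^2 + x - 1) v dx.


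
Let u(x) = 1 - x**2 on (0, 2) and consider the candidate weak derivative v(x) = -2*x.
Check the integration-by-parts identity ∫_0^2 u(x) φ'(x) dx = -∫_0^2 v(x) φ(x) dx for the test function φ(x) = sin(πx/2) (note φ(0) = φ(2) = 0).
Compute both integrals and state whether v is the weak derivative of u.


LHS = 8/π, RHS = 8/π. Yes, v = u' weakly.

u(x) = 1 - x**2, classical derivative u'(x) = -2*x.
φ(x) = sin(πx/2), so φ'(x) = π*cos(π*x/2)/2.
Note φ(0) = φ(2) = 0, so the boundary term u·φ vanishes.
LHS = ∫_0^2 u(x) φ'(x) dx = ∫_0^2 (-π*x^2*cos(π*x/2)/2 + π*cos(π*x/2)/2) dx. Term by term:
  ∫_0^2 π*cos(π*x/2)/2 dx = 0;  ∫_0^2 -π*x^2*cos(π*x/2)/2 dx = 8/π.
Sum: 0 + 8/π = 8/π.
So LHS = 8/π.
∫_0^2 v(x) φ(x) dx = ∫_0^2 (-2*x*sin(π*x/2)) dx. Term by term:
  ∫_0^2 -2*x*sin(π*x/2) dx = -8/π.
So RHS = -∫_0^2 v(x) φ(x) dx = 8/π.
LHS = RHS, so the identity holds for this test φ.
Moreover u is smooth here and v(x) = u'(x) = -2*x pointwise, so the identity holds for every test function. Hence v is the weak derivative of u.


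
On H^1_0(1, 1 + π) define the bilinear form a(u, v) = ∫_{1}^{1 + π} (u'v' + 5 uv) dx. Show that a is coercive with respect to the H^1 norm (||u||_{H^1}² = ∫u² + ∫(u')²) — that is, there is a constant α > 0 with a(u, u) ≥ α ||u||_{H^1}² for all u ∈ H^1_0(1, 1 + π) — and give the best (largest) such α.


α = 1

Coercivity of a(·,·) on H^1_0(1, 1 + π) means a(u, u) ≥ α ||u||_{H^1}² for every u ∈ H^1_0.
The interval has length L = π, and Poincaré/coercivity depend only on L. Here a(u, u) = ∫(u')² + (5)·∫u².
Here c = 5 ≥ 1, so a(u,u) = ∫(u')² + c∫u² ≥ ∫(u')² + ∫u² = ||u||_{H^1}², i.e. α = 1 works. No larger α is possible: a(u,u) ≥ α||u||_{H^1}² means (1−α)∫(u')² ≥ (α−c)∫u², and for the modes u_n = sin(nπ(x−x₀)/L) (x₀ the left endpoint) one has ∫u_n²/∫(u_n')² = (L/(nπ))² → 0, so a(u_n,u_n)/||u_n||_{H^1}² → 1. Hence the optimal constant is α = 1.
Therefore α = 1.


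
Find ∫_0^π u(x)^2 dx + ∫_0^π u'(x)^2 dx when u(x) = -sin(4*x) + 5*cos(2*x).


||u||_{H^1(0,π)}^2 = 71*π

u'(x) = -10*sin(2*x) - 4*cos(4*x).
Expand u² and (u')² and integrate term by term on (0, π), using: for integers n ≥ 1, ∫_0^π sin²(nx) dx = ∫_0^π cos²(nx) dx = π/2; for n ≠ n', ∫_0^π sin(nx)sin(n'x) dx = ∫_0^π cos(nx)cos(n'x) dx = 0; and by product-to-sum, ∫_0^π sin(nx)cos(n'x) dx = ½∫_0^π [sin((n+n')x) + sin((n−n')x)] dx, which is 0 when n+n' is even and 2n/(n²−n'²) when n+n' is odd (it need not vanish on (0, π)).
  u² squared terms: (-1)²·∫sin(4x)² dx = 1·π/2 = π/2;  (5)²·∫cos(2x)² dx = 25·π/2 = 25*π/2.
  u² cross terms: 2·(-1)·(5)·∫sin(4x)·cos(2x) dx = -10·(0) = 0.
  So ∫_0^π u² dx = π/2 + 25*π/2 + 0 = 13*π.
  (u')² squared terms: (-10)²·∫sin(2x)² dx = 100·π/2 = 50*π;  (-4)²·∫cos(4x)² dx = 16·π/2 = 8*π.
  (u')² cross terms: 2·(-10)·(-4)·∫sin(2x)·cos(4x) dx = 80·(0) = 0.
  So ∫_0^π (u')² dx = 50*π + 8*π + 0 = 58*π.
||u||_{H^1}^2 = (13*π) + (58*π) = 71*π.


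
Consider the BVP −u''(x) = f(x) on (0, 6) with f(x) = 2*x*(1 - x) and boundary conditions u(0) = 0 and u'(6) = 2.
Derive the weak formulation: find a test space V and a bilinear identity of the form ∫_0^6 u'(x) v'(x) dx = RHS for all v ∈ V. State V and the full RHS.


V = {v ∈ H^1(0, 6) : v(0) = 0} (test functions vanish at x = 0 where u is specified); weak form: ∫_0^6 u'v' dx = ∫_0^6 (2*x*(1 - x)) v dx + 2·v(6) for all v ∈ V.

Multiply both sides by a test function v and integrate from 0 to 6:
  ∫_0^6 −u''(x) v(x) dx = ∫_0^6 f(x) v(x) dx.
Integrate the LHS by parts once:
  ∫_0^6 −u'' v dx = −[u'(x) v(x)]_0^6 + ∫_0^6 u'(x) v'(x) dx.
Thus ∫_0^6 u'(x) v'(x) dx = ∫_0^6 f(x) v(x) dx + [u'(x) v(x)]_0^6.
Choose V so that boundary terms are either known or forced to vanish.
Mixed BC: u(0) = 0 (Dirichlet) and u'(6) = 2 (Neumann). Define V = {v ∈ H^1(0, 6) : v(0) = 0}. Then [u' v]_0^6 = u'(6)·v(6) − u'(0)·0 = 2·v(6).
Weak formulation: find u (satisfying any essential BC) such that ∫_0^6 u'(x) v'(x) dx = ∫_0^6 f v dx + 2·v(6) for all v ∈ V (Dirichlet at 0 absorbed into V; Neumann datum at x = 6 contributes the boundary term).
Substituting f(x) = 2*x*(1 - x), the right-hand side is ∫_0^6 (2*x*(1 - x)) v dx + 2·v(6).


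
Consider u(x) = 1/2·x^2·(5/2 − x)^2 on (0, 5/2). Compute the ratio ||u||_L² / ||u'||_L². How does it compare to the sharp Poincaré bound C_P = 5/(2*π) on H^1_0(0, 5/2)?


||u||_L² / ||u'||_L² = 5*sqrt(3)/12 < C_P = 5/(2*π).

u(x) = 1/2·x^2·(5/2 − x)^2, so u'(x) = x*(2*x - 5)*(4*x - 5)/4.
u(x) = 1/2·x^2·(5/2 − x)^2 vanishes at x = 0 and x = 5/2, so u ∈ H^1_0(0, 5/2). Differentiate via the product rule and integrate the resulting polynomials term by term.
  ∫_0^5/2 u² dx = ∫_0^5/2 (x^8/4 - 5*x^7/2 + 75*x^6/8 - 125*x^5/8 + 625*x^4/64) dx. Term by term:
    ∫_0^5/2 x^8/4 dx = 1953125/18432;  ∫_0^5/2 -5*x^7/2 dx = -1953125/4096;  ∫_0^5/2 75*x^6/8 dx = 5859375/7168;
    ∫_0^5/2 -125*x^5/8 dx = -1953125/3072;  ∫_0^5/2 625*x^4/64 dx = 390625/2048.
  Sum: 1953125/18432 − 1953125/4096 + 5859375/7168 − 1953125/3072 + 390625/2048 = 390625/258048.
  ∫_0^5/2 (u')² dx = ∫_0^5/2 (4*x^6 - 30*x^5 + 325*x^4/4 - 375*x^3/4 + 625*x^2/16) dx. Term by term:
    ∫_0^5/2 4*x^6 dx = 78125/224;  ∫_0^5/2 -30*x^5 dx = -78125/64;  ∫_0^5/2 325*x^4/4 dx = 203125/128;
    ∫_0^5/2 -375*x^3/4 dx = -234375/256;  ∫_0^5/2 625*x^2/16 dx = 78125/384.
  Sum: 78125/224 − 78125/64 + 203125/128 − 234375/256 + 78125/384 = 15625/5376.
∫_0^5/2 u² dx = 390625/258048, so ||u||_L² = 625*sqrt(7)/1344.
∫_0^5/2 (u')² dx = 15625/5376, so ||u'||_L² = 125*sqrt(21)/336.
Ratio ||u||_L² / ||u'||_L² = 5*sqrt(3)/12.
Sharp Poincaré constant on H^1_0(0, 5/2) is C_P = L/π = 5/(2*π), achieved by sin(2*π/5·x).
A polynomial bump cannot attain the sharp Poincaré constant (only the first sine eigenfunction does), so the ratio is strictly less than C_P, consistent with ||u||_L² ≤ C_P ||u'||_L².


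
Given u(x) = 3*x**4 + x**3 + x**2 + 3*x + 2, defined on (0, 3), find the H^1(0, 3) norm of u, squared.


||u||_{H^1}^2 = 12462459/140

The H^1 norm (squared) on an interval (0, L) is
  ||u||_{H^1}^2 = ∫_0^L u(x)^2 dx + ∫_0^L u'(x)^2 dx.
Compute u'(x) = 12*x**3 + 3*x**2 + 2*x + 3.
Then u(x)^2 = 9*x**8 + 6*x**7 + 7*x**6 + 20*x**5 + 19*x**4 + 10*x**3 + 13*x**2 + 12*x + 4 and u'(x)^2 = 144*x**6 + 72*x**5 + 57*x**4 + 84*x**3 + 22*x**2 + 12*x + 9.
Integrate each monomial from 0 to 3 using ∫_0^3 c·x^n dx = c·3^(n+1)/(n+1):
  ∫_0^3 u(x)^2 dx = ∫_0^3 (9*x^8 + 6*x^7 + 7*x^6 + 20*x^5 + 19*x^4 + 10*x^3 + 13*x^2 + 12*x + 4) dx. Term by term:
    ∫_0^3 9*x^8 dx = 19683;  ∫_0^3 6*x^7 dx = 19683/4;  ∫_0^3 7*x^6 dx = 2187;
    ∫_0^3 20*x^5 dx = 2430;  ∫_0^3 19*x^4 dx = 4617/5;  ∫_0^3 10*x^3 dx = 405/2;
    ∫_0^3 13*x^2 dx = 117;  ∫_0^3 12*x dx = 54;  ∫_0^3 4 dx = 12.
  Sum: 19683 + 19683/4 + 2187 + 2430 + 4617/5 + 405/2 + 117 + 54 + 12 = 610593/20.
  ∫_0^3 u'(x)^2 dx = ∫_0^3 (144*x^6 + 72*x^5 + 57*x^4 + 84*x^3 + 22*x^2 + 12*x + 9) dx. Term by term:
    ∫_0^3 144*x^6 dx = 314928/7;  ∫_0^3 72*x^5 dx = 8748;  ∫_0^3 57*x^4 dx = 13851/5;
    ∫_0^3 84*x^3 dx = 1701;  ∫_0^3 22*x^2 dx = 198;  ∫_0^3 12*x dx = 54;
    ∫_0^3 9 dx = 27.
  Sum: 314928/7 + 8748 + 13851/5 + 1701 + 198 + 54 + 27 = 2047077/35.
Adding: ||u||_{H^1}^2 = 610593/20 + 2047077/35 = 12462459/140.


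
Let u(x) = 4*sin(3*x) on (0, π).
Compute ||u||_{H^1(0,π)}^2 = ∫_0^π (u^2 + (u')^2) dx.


||u||_{H^1(0,π)}^2 = 80*π

u'(x) = 12*cos(3*x).
Expand u² and (u')² and integrate term by term on (0, π), using: for integers n ≥ 1, ∫_0^π sin²(nx) dx = ∫_0^π cos²(nx) dx = π/2; for n ≠ n', ∫_0^π sin(nx)sin(n'x) dx = ∫_0^π cos(nx)cos(n'x) dx = 0; and by product-to-sum, ∫_0^π sin(nx)cos(n'x) dx = ½∫_0^π [sin((n+n')x) + sin((n−n')x)] dx, which is 0 when n+n' is even and 2n/(n²−n'²) when n+n' is odd (it need not vanish on (0, π)).
  u² squared terms: (4)²·∫sin(3x)² dx = 16·π/2 = 8*π.
  So ∫_0^π u² dx = 8*π.
  (u')² squared terms: (12)²·∫cos(3x)² dx = 144·π/2 = 72*π.
  So ∫_0^π (u')² dx = 72*π.
||u||_{H^1}^2 = (8*π) + (72*π) = 80*π.


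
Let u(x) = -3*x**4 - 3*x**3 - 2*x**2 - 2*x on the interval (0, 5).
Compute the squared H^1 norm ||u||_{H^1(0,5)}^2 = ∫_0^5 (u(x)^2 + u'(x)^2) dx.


||u||_{H^1}^2 = 457105105/84

The H^1 norm (squared) on an interval (0, L) is
  ||u||_{H^1}^2 = ∫_0^L u(x)^2 dx + ∫_0^L u'(x)^2 dx.
Compute u'(x) = -12*x**3 - 9*x**2 - 4*x - 2.
Then u(x)^2 = 9*x**8 + 18*x**7 + 21*x**6 + 24*x**5 + 16*x**4 + 8*x**3 + 4*x**2 and u'(x)^2 = 144*x**6 + 216*x**5 + 177*x**4 + 120*x**3 + 52*x**2 + 16*x + 4.
Integrate each monomial from 0 to 5 using ∫_0^5 c·x^n dx = c·5^(n+1)/(n+1):
  ∫_0^5 u(x)^2 dx = ∫_0^5 (9*x^8 + 18*x^7 + 21*x^6 + 24*x^5 + 16*x^4 + 8*x^3 + 4*x^2) dx. Term by term:
    ∫_0^5 9*x^8 dx = 1953125;  ∫_0^5 18*x^7 dx = 3515625/4;  ∫_0^5 21*x^6 dx = 234375;
    ∫_0^5 24*x^5 dx = 62500;  ∫_0^5 16*x^4 dx = 10000;  ∫_0^5 8*x^3 dx = 1250;
    ∫_0^5 4*x^2 dx = 500/3.
  Sum: 1953125 + 3515625/4 + 234375 + 62500 + 10000 + 1250 + 500/3 = 37683875/12.
  ∫_0^5 u'(x)^2 dx = ∫_0^5 (144*x^6 + 216*x^5 + 177*x^4 + 120*x^3 + 52*x^2 + 16*x + 4) dx. Term by term:
    ∫_0^5 144*x^6 dx = 11250000/7;  ∫_0^5 216*x^5 dx = 562500;  ∫_0^5 177*x^4 dx = 110625;
    ∫_0^5 120*x^3 dx = 18750;  ∫_0^5 52*x^2 dx = 6500/3;  ∫_0^5 16*x dx = 200;
    ∫_0^5 4 dx = 20.
  Sum: 11250000/7 + 562500 + 110625 + 18750 + 6500/3 + 200 + 20 = 48329495/21.
Adding: ||u||_{H^1}^2 = 37683875/12 + 48329495/21 = 457105105/84.


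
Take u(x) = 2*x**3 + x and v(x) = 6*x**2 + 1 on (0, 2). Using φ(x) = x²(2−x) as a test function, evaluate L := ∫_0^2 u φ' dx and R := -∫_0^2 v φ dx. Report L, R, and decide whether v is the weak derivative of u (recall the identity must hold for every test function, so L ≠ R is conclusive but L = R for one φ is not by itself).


LHS = -212/15, RHS = -212/15. Yes, v = u' weakly.

u(x) = 2*x**3 + x, classical derivative u'(x) = 6*x**2 + 1.
φ(x) = x²(2−x), so φ'(x) = x*(4 - 3*x).
Note φ(0) = φ(2) = 0, so the boundary term u·φ vanishes.
LHS = ∫_0^2 u(x) φ'(x) dx = ∫_0^2 (-6*x^5 + 8*x^4 - 3*x^3 + 4*x^2) dx. Term by term:
  ∫_0^2 -6*x^5 dx = -64;  ∫_0^2 8*x^4 dx = 256/5;  ∫_0^2 -3*x^3 dx = -12;
  ∫_0^2 4*x^2 dx = 32/3.
Sum: -64 + 256/5 − 12 + 32/3 = -212/15.
So LHS = -212/15.
∫_0^2 v(x) φ(x) dx = ∫_0^2 (-6*x^5 + 12*x^4 - x^3 + 2*x^2) dx. Term by term:
  ∫_0^2 -6*x^5 dx = -64;  ∫_0^2 12*x^4 dx = 384/5;  ∫_0^2 -x^3 dx = -4;
  ∫_0^2 2*x^2 dx = 16/3.
Sum: -64 + 384/5 − 4 + 16/3 = 212/15.
So RHS = -∫_0^2 v(x) φ(x) dx = -212/15.
LHS = RHS, so the identity holds for this test φ.
Moreover u is smooth here and v(x) = u'(x) = 6*x**2 + 1 pointwise, so the identity holds for every test function. Hence v is the weak derivative of u.


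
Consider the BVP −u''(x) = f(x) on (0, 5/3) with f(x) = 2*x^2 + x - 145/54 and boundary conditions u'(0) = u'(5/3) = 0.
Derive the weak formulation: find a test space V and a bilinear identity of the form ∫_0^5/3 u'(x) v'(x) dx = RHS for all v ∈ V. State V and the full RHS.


V = H^1(0, 5/3) (no boundary constraint on v; u is determined up to an additive constant); weak form: ∫_0^5/3 u'v' dx = ∫_0^5/3 (2*x^2 + x - 145/54) v dx for all v ∈ V.

Multiply both sides by a test function v and integrate from 0 to 5/3:
  ∫_0^5/3 −u''(x) v(x) dx = ∫_0^5/3 f(x) v(x) dx.
Integrate the LHS by parts once:
  ∫_0^5/3 −u'' v dx = −[u'(x) v(x)]_0^5/3 + ∫_0^5/3 u'(x) v'(x) dx.
Thus ∫_0^5/3 u'(x) v'(x) dx = ∫_0^5/3 f(x) v(x) dx + [u'(x) v(x)]_0^5/3.
Choose V so that boundary terms are either known or forced to vanish.
u has homogeneous Neumann: u'(0) = u'(5/3) = 0. So [u' v]_0^5/3 = 0·v(5/3) − 0·v(0) = 0 for any v; take V = H^1(0, 5/3).
Weak formulation: find u (satisfying any essential BC) such that ∫_0^5/3 u'(x) v'(x) dx = ∫_0^5/3 f v dx for all v ∈ V (homogeneous Neumann, so boundary terms vanish).
Substituting f(x) = 2*x^2 + x - 145/54, the right-hand side is ∫_0^5/3 (2*x^2 + x - 145/54) v dx.
Compatibility check (pure Neumann): taking v ≡ 1 ∈ V gives 0 = ∫_0^5/3 f dx + (0) − (0), i.e. ∫_0^5/3 f dx must equal u'(0) − u'(5/3) = 0. Indeed ∫_0^5/3 (2*x^2 + x - 145/54) dx = 0, so the data are compatible. The solution is then unique only up to an additive constant (fix it e.g. by requiring ∫_0^5/3 u dx = 0).


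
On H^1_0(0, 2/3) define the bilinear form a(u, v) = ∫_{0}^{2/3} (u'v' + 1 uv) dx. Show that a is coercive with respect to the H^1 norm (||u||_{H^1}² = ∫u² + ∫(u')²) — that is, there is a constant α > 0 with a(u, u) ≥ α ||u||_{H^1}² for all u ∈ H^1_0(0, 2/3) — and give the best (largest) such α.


α = 1

Coercivity of a(·,·) on H^1_0(0, 2/3) means a(u, u) ≥ α ||u||_{H^1}² for every u ∈ H^1_0.
The interval has length L = 2/3, and Poincaré/coercivity depend only on L. Here a(u, u) = ∫(u')² + (1)·∫u².
Here c = 1 ≥ 1, so a(u,u) = ∫(u')² + c∫u² ≥ ∫(u')² + ∫u² = ||u||_{H^1}², i.e. α = 1 works. No larger α is possible: a(u,u) ≥ α||u||_{H^1}² means (1−α)∫(u')² ≥ (α−c)∫u², and for the modes u_n = sin(nπ(x−x₀)/L) (x₀ the left endpoint) one has ∫u_n²/∫(u_n')² = (L/(nπ))² → 0, so a(u_n,u_n)/||u_n||_{H^1}² → 1. Hence the optimal constant is α = 1.
Therefore α = 1.


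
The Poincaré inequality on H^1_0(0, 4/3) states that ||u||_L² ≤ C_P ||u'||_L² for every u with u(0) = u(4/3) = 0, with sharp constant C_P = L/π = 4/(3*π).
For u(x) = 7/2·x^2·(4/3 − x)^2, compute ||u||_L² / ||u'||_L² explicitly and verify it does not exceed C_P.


||u||_L² / ||u'||_L² = 2*sqrt(3)/9 < C_P = 4/(3*π).

u(x) = 7/2·x^2·(4/3 − x)^2, so u'(x) = 14*x*(3*x - 4)*(3*x - 2)/9.
u(x) = 7/2·x^2·(4/3 − x)^2 vanishes at x = 0 and x = 4/3, so u ∈ H^1_0(0, 4/3). Differentiate via the product rule and integrate the resulting polynomials term by term.
  ∫_0^4/3 u² dx = ∫_0^4/3 (49*x^8/4 - 196*x^7/3 + 392*x^6/3 - 3136*x^5/27 + 3136*x^4/81) dx. Term by term:
    ∫_0^4/3 49*x^8/4 dx = 3211264/177147;  ∫_0^4/3 -196*x^7/3 dx = -1605632/19683;  ∫_0^4/3 392*x^6/3 dx = 917504/6561;
    ∫_0^4/3 -3136*x^5/27 dx = -6422528/59049;  ∫_0^4/3 3136*x^4/81 dx = 3211264/98415.
  Sum: 3211264/177147 − 1605632/19683 + 917504/6561 − 6422528/59049 + 3211264/98415 = 229376/885735.
  ∫_0^4/3 (u')² dx = ∫_0^4/3 (196*x^6 - 784*x^5 + 10192*x^4/9 - 6272*x^3/9 + 12544*x^2/81) dx. Term by term:
    ∫_0^4/3 196*x^6 dx = 458752/2187;  ∫_0^4/3 -784*x^5 dx = -1605632/2187;  ∫_0^4/3 10192*x^4/9 dx = 10436608/10935;
    ∫_0^4/3 -6272*x^3/9 dx = -401408/729;  ∫_0^4/3 12544*x^2/81 dx = 802816/6561.
  Sum: 458752/2187 − 1605632/2187 + 10436608/10935 − 401408/729 + 802816/6561 = 57344/32805.
∫_0^4/3 u² dx = 229376/885735, so ||u||_L² = 128*sqrt(210)/3645.
∫_0^4/3 (u')² dx = 57344/32805, so ||u'||_L² = 64*sqrt(70)/405.
Ratio ||u||_L² / ||u'||_L² = 2*sqrt(3)/9.
Sharp Poincaré constant on H^1_0(0, 4/3) is C_P = L/π = 4/(3*π), achieved by sin(3*π/4·x).
A polynomial bump cannot attain the sharp Poincaré constant (only the first sine eigenfunction does), so the ratio is strictly less than C_P, consistent with ||u||_L² ≤ C_P ||u'||_L².


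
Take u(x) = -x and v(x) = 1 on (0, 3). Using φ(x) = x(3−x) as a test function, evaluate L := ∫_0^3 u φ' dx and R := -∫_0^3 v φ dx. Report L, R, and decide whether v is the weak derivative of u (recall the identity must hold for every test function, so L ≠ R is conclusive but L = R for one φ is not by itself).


LHS = 9/2, RHS = -9/2. No, v is not the weak derivative of u.

u(x) = -x, classical derivative u'(x) = -1.
φ(x) = x(3−x), so φ'(x) = 3 - 2*x.
Note φ(0) = φ(3) = 0, so the boundary term u·φ vanishes.
LHS = ∫_0^3 u(x) φ'(x) dx = ∫_0^3 (2*x^2 - 3*x) dx. Term by term:
  ∫_0^3 2*x^2 dx = 18;  ∫_0^3 -3*x dx = -27/2.
Sum: 18 − 27/2 = 9/2.
So LHS = 9/2.
∫_0^3 v(x) φ(x) dx = ∫_0^3 (-x^2 + 3*x) dx. Term by term:
  ∫_0^3 -x^2 dx = -9;  ∫_0^3 3*x dx = 27/2.
Sum: -9 + 27/2 = 9/2.
So RHS = -∫_0^3 v(x) φ(x) dx = -9/2.
LHS − RHS = 9 ≠ 0, so the identity fails.
(For a valid weak derivative the identity must hold for EVERY test function, in particular this one. The failure shows v is NOT the weak derivative of u.)
Correct weak derivative would be u'(x) = -1.


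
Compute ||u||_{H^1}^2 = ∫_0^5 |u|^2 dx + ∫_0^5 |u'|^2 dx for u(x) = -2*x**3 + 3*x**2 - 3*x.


||u||_{H^1}^2 = 530955/14

The H^1 norm (squared) on an interval (0, L) is
  ||u||_{H^1}^2 = ∫_0^L u(x)^2 dx + ∫_0^L u'(x)^2 dx.
Compute u'(x) = -6*x**2 + 6*x - 3.
Then u(x)^2 = 4*x**6 - 12*x**5 + 21*x**4 - 18*x**3 + 9*x**2 and u'(x)^2 = 36*x**4 - 72*x**3 + 72*x**2 - 36*x + 9.
Integrate each monomial from 0 to 5 using ∫_0^5 c·x^n dx = c·5^(n+1)/(n+1):
  ∫_0^5 u(x)^2 dx = ∫_0^5 (4*x^6 - 12*x^5 + 21*x^4 - 18*x^3 + 9*x^2) dx. Term by term:
    ∫_0^5 4*x^6 dx = 312500/7;  ∫_0^5 -12*x^5 dx = -31250;  ∫_0^5 21*x^4 dx = 13125;
    ∫_0^5 -18*x^3 dx = -5625/2;  ∫_0^5 9*x^2 dx = 375.
  Sum: 312500/7 − 31250 + 13125 − 5625/2 + 375 = 337125/14.
  ∫_0^5 u'(x)^2 dx = ∫_0^5 (36*x^4 - 72*x^3 + 72*x^2 - 36*x + 9) dx. Term by term:
    ∫_0^5 36*x^4 dx = 22500;  ∫_0^5 -72*x^3 dx = -11250;  ∫_0^5 72*x^2 dx = 3000;
    ∫_0^5 -36*x dx = -450;  ∫_0^5 9 dx = 45.
  Sum: 22500 − 11250 + 3000 − 450 + 45 = 13845.
Adding: ||u||_{H^1}^2 = 337125/14 + 13845 = 530955/14.


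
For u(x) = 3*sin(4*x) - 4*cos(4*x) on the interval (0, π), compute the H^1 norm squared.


||u||_{H^1(0,π)}^2 = 425*π/2

u'(x) = 16*sin(4*x) + 12*cos(4*x).
Expand u² and (u')² and integrate term by term on (0, π), using: for integers n ≥ 1, ∫_0^π sin²(nx) dx = ∫_0^π cos²(nx) dx = π/2; for n ≠ n', ∫_0^π sin(nx)sin(n'x) dx = ∫_0^π cos(nx)cos(n'x) dx = 0; and by product-to-sum, ∫_0^π sin(nx)cos(n'x) dx = ½∫_0^π [sin((n+n')x) + sin((n−n')x)] dx, which is 0 when n+n' is even and 2n/(n²−n'²) when n+n' is odd (it need not vanish on (0, π)).
  u² squared terms: (-4)²·∫cos(4x)² dx = 16·π/2 = 8*π;  (3)²·∫sin(4x)² dx = 9·π/2 = 9*π/2.
  u² cross terms: 2·(-4)·(3)·∫cos(4x)·sin(4x) dx = -24·(0) = 0.
  So ∫_0^π u² dx = 8*π + 9*π/2 + 0 = 25*π/2.
  (u')² squared terms: (12)²·∫cos(4x)² dx = 144·π/2 = 72*π;  (16)²·∫sin(4x)² dx = 256·π/2 = 128*π.
  (u')² cross terms: 2·(12)·(16)·∫cos(4x)·sin(4x) dx = 384·(0) = 0.
  So ∫_0^π (u')² dx = 72*π + 128*π + 0 = 200*π.
||u||_{H^1}^2 = (25*π/2) + (200*π) = 425*π/2.


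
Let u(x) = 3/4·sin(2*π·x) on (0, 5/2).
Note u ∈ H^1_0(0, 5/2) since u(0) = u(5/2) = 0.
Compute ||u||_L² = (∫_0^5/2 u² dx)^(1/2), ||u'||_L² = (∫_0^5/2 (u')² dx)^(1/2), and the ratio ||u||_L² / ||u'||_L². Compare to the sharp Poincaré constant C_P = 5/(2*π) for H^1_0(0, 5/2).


||u||_L² / ||u'||_L² = 1/(2*π) < C_P = 5/(2*π).

u(x) = 3/4·sin(2*π·x), so u'(x) = 3*π*cos(2*π*x)/2.
Writing u(x) = A·sin(kπx/L) with A = 3/4 and k = 5, use ∫_0^L sin²(kπx/L) dx = L/2 and ∫_0^L cos²(kπx/L) dx = L/2.
u² = 9/16·sin²(2*π·x) and (u')² = 9*π^2/4·cos²(2*π·x), and each of sin², cos² integrates to L/2 = 5/4 over (0, 5/2).
∫_0^5/2 u² dx = 45/64, so ||u||_L² = 3*sqrt(5)/8.
∫_0^5/2 (u')² dx = 45*π^2/16, so ||u'||_L² = 3*sqrt(5)*π/4.
Ratio ||u||_L² / ||u'||_L² = 1/(2*π).
Sharp Poincaré constant on H^1_0(0, 5/2) is C_P = L/π = 5/(2*π), achieved by sin(2*π/5·x).
This is the k = 5 harmonic; the ratio L/(kπ) is strictly less than C_P = L/π, consistent with the sharp inequality ||u||_L² ≤ C_P ||u'||_L².


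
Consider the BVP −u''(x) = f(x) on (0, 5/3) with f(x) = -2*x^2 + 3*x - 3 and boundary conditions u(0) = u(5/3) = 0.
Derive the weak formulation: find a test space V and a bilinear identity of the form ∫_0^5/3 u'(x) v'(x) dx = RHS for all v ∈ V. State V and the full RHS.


V = H^1_0(0, 5/3) (so v(0) = v(5/3) = 0); weak form: ∫_0^5/3 u'v' dx = ∫_0^5/3 (-2*x^2 + 3*x - 3) v dx for all v ∈ V.

Multiply both sides by a test function v and integrate from 0 to 5/3:
  ∫_0^5/3 −u''(x) v(x) dx = ∫_0^5/3 f(x) v(x) dx.
Integrate the LHS by parts once:
  ∫_0^5/3 −u'' v dx = −[u'(x) v(x)]_0^5/3 + ∫_0^5/3 u'(x) v'(x) dx.
Thus ∫_0^5/3 u'(x) v'(x) dx = ∫_0^5/3 f(x) v(x) dx + [u'(x) v(x)]_0^5/3.
Choose V so that boundary terms are either known or forced to vanish.
u is Dirichlet: u(0) = u(5/3) = 0. Let V = H^1_0(0, 5/3); then v(0) = v(5/3) = 0, and [u' v]_0^5/3 = 0.
Weak formulation: find u (satisfying any essential BC) such that ∫_0^5/3 u'(x) v'(x) dx = ∫_0^5/3 f v dx for all v ∈ V.
Substituting f(x) = -2*x^2 + 3*x - 3, the right-hand side is ∫_0^5/3 (-2*x^2 + 3*x - 3) v dx.


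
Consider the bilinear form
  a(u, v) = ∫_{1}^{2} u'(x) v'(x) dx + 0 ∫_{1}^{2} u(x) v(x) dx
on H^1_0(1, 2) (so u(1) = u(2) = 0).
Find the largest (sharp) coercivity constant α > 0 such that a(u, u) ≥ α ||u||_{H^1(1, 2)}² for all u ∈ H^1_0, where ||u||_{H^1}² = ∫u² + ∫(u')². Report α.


α = π^2/(1 + π^2)

Coercivity of a(·,·) on H^1_0(1, 2) means a(u, u) ≥ α ||u||_{H^1}² for every u ∈ H^1_0.
The interval has length L = 1, and Poincaré/coercivity depend only on L. Here a(u, u) = ∫(u')² + (0)·∫u².
Here c = 0, so a(u,u) = ∫(u')² alone. The condition a(u,u) ≥ α||u||_{H^1}² reads (1−α)∫(u')² ≥ (α−c)∫u². Any admissible α is ≤ 1 (rapidly oscillating u have ∫u²/∫(u')² → 0), and α = 1 would force 0 ≥ (1−c)∫u², impossible since c < 1; so 1−α > 0. By the sharp Poincaré inequality on H^1_0 of an interval of length L, ∫(u')² ≥ (π/L)²∫u² with equality for the first sine mode sin(π(x−x₀)/L) (x₀ the left endpoint), so the inequality holds for all u iff (1−α)(π/L)² ≥ α − c, i.e. α ≤ ((π/L)² + c)/((π/L)² + 1) = (1 + c(L/π)²)/(1 + (L/π)²). (Direct route, valid since c ≤ 0: Poincaré gives c∫u² ≥ c(L/π)²∫(u')², so a(u,u) ≥ (1 + c(L/π)²)∫(u')², while ||u||_{H^1}² ≤ (1 + (L/π)²)∫(u')²; dividing yields the same α.) With (π/L)² = π^2 and c = 0, the largest admissible constant is α = ((π/L)² + c)/((π/L)² + 1).
Simplifying, α = π^2/(1 + π^2).


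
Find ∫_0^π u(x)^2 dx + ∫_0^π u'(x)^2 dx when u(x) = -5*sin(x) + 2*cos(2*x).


||u||_{H^1(0,π)}^2 = 200/3 + 35*π

u'(x) = -4*sin(2*x) - 5*cos(x).
Expand u² and (u')² and integrate term by term on (0, π), using: for integers n ≥ 1, ∫_0^π sin²(nx) dx = ∫_0^π cos²(nx) dx = π/2; for n ≠ n', ∫_0^π sin(nx)sin(n'x) dx = ∫_0^π cos(nx)cos(n'x) dx = 0; and by product-to-sum, ∫_0^π sin(nx)cos(n'x) dx = ½∫_0^π [sin((n+n')x) + sin((n−n')x)] dx, which is 0 when n+n' is even and 2n/(n²−n'²) when n+n' is odd (it need not vanish on (0, π)).
  u² squared terms: (-5)²·∫sin(x)² dx = 25·π/2 = 25*π/2;  (2)²·∫cos(2x)² dx = 4·π/2 = 2*π.
  u² cross terms: 2·(-5)·(2)·∫sin(x)·cos(2x) dx = -20·(-2/3) = 40/3.
  So ∫_0^π u² dx = 25*π/2 + 2*π + 40/3 = 40/3 + 29*π/2.
  (u')² squared terms: (-5)²·∫cos(x)² dx = 25·π/2 = 25*π/2;  (-4)²·∫sin(2x)² dx = 16·π/2 = 8*π.
  (u')² cross terms: 2·(-5)·(-4)·∫cos(x)·sin(2x) dx = 40·(4/3) = 160/3.
  So ∫_0^π (u')² dx = 25*π/2 + 8*π + 160/3 = 160/3 + 41*π/2.
||u||_{H^1}^2 = (40/3 + 29*π/2) + (160/3 + 41*π/2) = 200/3 + 35*π.


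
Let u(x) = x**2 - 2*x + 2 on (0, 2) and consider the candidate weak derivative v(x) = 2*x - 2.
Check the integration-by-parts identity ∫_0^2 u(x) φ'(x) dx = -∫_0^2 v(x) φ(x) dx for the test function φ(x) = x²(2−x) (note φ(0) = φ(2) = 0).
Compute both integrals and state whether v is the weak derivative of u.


LHS = -8/15, RHS = -8/15. Yes, v = u' weakly.

u(x) = x**2 - 2*x + 2, classical derivative u'(x) = 2*x - 2.
φ(x) = x²(2−x), so φ'(x) = x*(4 - 3*x).
Note φ(0) = φ(2) = 0, so the boundary term u·φ vanishes.
LHS = ∫_0^2 u(x) φ'(x) dx = ∫_0^2 (-3*x^4 + 10*x^3 - 14*x^2 + 8*x) dx. Term by term:
  ∫_0^2 -3*x^4 dx = -96/5;  ∫_0^2 10*x^3 dx = 40;  ∫_0^2 -14*x^2 dx = -112/3;
  ∫_0^2 8*x dx = 16.
Sum: -96/5 + 40 − 112/3 + 16 = -8/15.
So LHS = -8/15.
∫_0^2 v(x) φ(x) dx = ∫_0^2 (-2*x^4 + 6*x^3 - 4*x^2) dx. Term by term:
  ∫_0^2 -2*x^4 dx = -64/5;  ∫_0^2 6*x^3 dx = 24;  ∫_0^2 -4*x^2 dx = -32/3.
Sum: -64/5 + 24 − 32/3 = 8/15.
So RHS = -∫_0^2 v(x) φ(x) dx = -8/15.
LHS = RHS, so the identity holds for this test φ.
Moreover u is smooth here and v(x) = u'(x) = 2*x - 2 pointwise, so the identity holds for every test function. Hence v is the weak derivative of u.


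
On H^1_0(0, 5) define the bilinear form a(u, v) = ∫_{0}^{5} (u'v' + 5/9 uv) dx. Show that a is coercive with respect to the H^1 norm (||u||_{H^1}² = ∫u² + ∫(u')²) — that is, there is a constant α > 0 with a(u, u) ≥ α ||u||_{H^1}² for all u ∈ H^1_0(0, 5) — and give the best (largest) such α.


α = (π^2 + 125/9)/(π^2 + 25)

Coercivity of a(·,·) on H^1_0(0, 5) means a(u, u) ≥ α ||u||_{H^1}² for every u ∈ H^1_0.
The interval has length L = 5, and Poincaré/coercivity depend only on L. Here a(u, u) = ∫(u')² + (5/9)·∫u².
Here 0 < c = 5/9 < 1. The condition a(u,u) ≥ α||u||_{H^1}² reads (1−α)∫(u')² ≥ (α−c)∫u². Any admissible α is ≤ 1 (rapidly oscillating u have ∫u²/∫(u')² → 0), and α = 1 would force 0 ≥ (1−c)∫u², impossible since c < 1; so 1−α > 0. By the sharp Poincaré inequality on H^1_0 of an interval of length L, ∫(u')² ≥ (π/L)²∫u² with equality for the first sine mode sin(π(x−x₀)/L) (x₀ the left endpoint), so the inequality holds for all u iff (1−α)(π/L)² ≥ α − c, i.e. α ≤ ((π/L)² + c)/((π/L)² + 1) = (1 + c(L/π)²)/(1 + (L/π)²). With (π/L)² = π^2/25 and c = 5/9, the largest admissible constant is α = ((π/L)² + c)/((π/L)² + 1).
Simplifying, α = (π^2 + 125/9)/(π^2 + 25).


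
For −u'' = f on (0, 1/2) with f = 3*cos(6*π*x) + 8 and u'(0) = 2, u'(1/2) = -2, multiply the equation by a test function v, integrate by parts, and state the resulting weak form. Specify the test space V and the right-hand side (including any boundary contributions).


V = H^1(0, 1/2) (v unrestricted at boundary; u is determined up to an additive constant); weak form: ∫_0^1/2 u'v' dx = ∫_0^1/2 (3*cos(6*π*x) + 8) v dx − 2·v(1/2) − 2·v(0) for all v ∈ V.

Multiply both sides by a test function v and integrate from 0 to 1/2:
  ∫_0^1/2 −u''(x) v(x) dx = ∫_0^1/2 f(x) v(x) dx.
Integrate the LHS by parts once:
  ∫_0^1/2 −u'' v dx = −[u'(x) v(x)]_0^1/2 + ∫_0^1/2 u'(x) v'(x) dx.
Thus ∫_0^1/2 u'(x) v'(x) dx = ∫_0^1/2 f(x) v(x) dx + [u'(x) v(x)]_0^1/2.
Choose V so that boundary terms are either known or forced to vanish.
u has inhomogeneous Neumann u'(0) = 2, u'(1/2) = -2. [u' v]_0^1/2 = (-2)·v(1/2) − (2)·v(0) = − 2·v(1/2) − 2·v(0). Take V = H^1(0, 1/2); boundary term becomes part of RHS.
Weak formulation: find u (satisfying any essential BC) such that ∫_0^1/2 u'(x) v'(x) dx = ∫_0^1/2 f v dx − 2·v(1/2) − 2·v(0) for all v ∈ V (Neumann data are natural BCs: they enter the RHS as boundary terms).
Substituting f(x) = 3*cos(6*π*x) + 8, the right-hand side is ∫_0^1/2 (3*cos(6*π*x) + 8) v dx − 2·v(1/2) − 2·v(0).
Compatibility check (pure Neumann): taking v ≡ 1 ∈ V gives 0 = ∫_0^1/2 f dx + (-2) − (2), i.e. ∫_0^1/2 f dx must equal u'(0) − u'(1/2) = 4. Indeed ∫_0^1/2 (3*cos(6*π*x) + 8) dx = 4, so the data are compatible. The solution is then unique only up to an additive constant (fix it e.g. by requiring ∫_0^1/2 u dx = 0).


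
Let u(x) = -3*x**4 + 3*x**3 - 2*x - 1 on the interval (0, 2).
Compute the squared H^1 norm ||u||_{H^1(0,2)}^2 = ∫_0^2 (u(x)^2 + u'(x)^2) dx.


||u||_{H^1}^2 = 23906/21

The H^1 norm (squared) on an interval (0, L) is
  ||u||_{H^1}^2 = ∫_0^L u(x)^2 dx + ∫_0^L u'(x)^2 dx.
Compute u'(x) = -12*x**3 + 9*x**2 - 2.
Then u(x)^2 = 9*x**8 - 18*x**7 + 9*x**6 + 12*x**5 - 6*x**4 - 6*x**3 + 4*x**2 + 4*x + 1 and u'(x)^2 = 144*x**6 - 216*x**5 + 81*x**4 + 48*x**3 - 36*x**2 + 4.
Integrate each monomial from 0 to 2 using ∫_0^2 c·x^n dx = c·2^(n+1)/(n+1):
  ∫_0^2 u(x)^2 dx = ∫_0^2 (9*x^8 - 18*x^7 + 9*x^6 + 12*x^5 - 6*x^4 - 6*x^3 + 4*x^2 + 4*x + 1) dx. Term by term:
    ∫_0^2 9*x^8 dx = 512;  ∫_0^2 -18*x^7 dx = -576;  ∫_0^2 9*x^6 dx = 1152/7;
    ∫_0^2 12*x^5 dx = 128;  ∫_0^2 -6*x^4 dx = -192/5;  ∫_0^2 -6*x^3 dx = -24;
    ∫_0^2 4*x^2 dx = 32/3;  ∫_0^2 4*x dx = 8;  ∫_0^2 1 dx = 2.
  Sum: 512 − 576 + 1152/7 + 128 − 192/5 − 24 + 32/3 + 8 + 2 = 19618/105.
  ∫_0^2 u'(x)^2 dx = ∫_0^2 (144*x^6 - 216*x^5 + 81*x^4 + 48*x^3 - 36*x^2 + 4) dx. Term by term:
    ∫_0^2 144*x^6 dx = 18432/7;  ∫_0^2 -216*x^5 dx = -2304;  ∫_0^2 81*x^4 dx = 2592/5;
    ∫_0^2 48*x^3 dx = 192;  ∫_0^2 -36*x^2 dx = -96;  ∫_0^2 4 dx = 8.
  Sum: 18432/7 − 2304 + 2592/5 + 192 − 96 + 8 = 33304/35.
Adding: ||u||_{H^1}^2 = 19618/105 + 33304/35 = 23906/21.


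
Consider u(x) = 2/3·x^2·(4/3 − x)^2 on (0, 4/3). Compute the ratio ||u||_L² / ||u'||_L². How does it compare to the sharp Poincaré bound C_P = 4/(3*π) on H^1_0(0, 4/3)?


||u||_L² / ||u'||_L² = 2*sqrt(3)/9 < C_P = 4/(3*π).

u(x) = 2/3·x^2·(4/3 − x)^2, so u'(x) = 8*x*(3*x - 4)*(3*x - 2)/27.
u(x) = 2/3·x^2·(4/3 − x)^2 vanishes at x = 0 and x = 4/3, so u ∈ H^1_0(0, 4/3). Differentiate via the product rule and integrate the resulting polynomials term by term.
  ∫_0^4/3 u² dx = ∫_0^4/3 (4*x^8/9 - 64*x^7/27 + 128*x^6/27 - 1024*x^5/243 + 1024*x^4/729) dx. Term by term:
    ∫_0^4/3 4*x^8/9 dx = 1048576/1594323;  ∫_0^4/3 -64*x^7/27 dx = -524288/177147;  ∫_0^4/3 128*x^6/27 dx = 2097152/413343;
    ∫_0^4/3 -1024*x^5/243 dx = -2097152/531441;  ∫_0^4/3 1024*x^4/729 dx = 1048576/885735.
  Sum: 1048576/1594323 − 524288/177147 + 2097152/413343 − 2097152/531441 + 1048576/885735 = 524288/55801305.
  ∫_0^4/3 (u')² dx = ∫_0^4/3 (64*x^6/9 - 256*x^5/9 + 3328*x^4/81 - 2048*x^3/81 + 4096*x^2/729) dx. Term by term:
    ∫_0^4/3 64*x^6/9 dx = 1048576/137781;  ∫_0^4/3 -256*x^5/9 dx = -524288/19683;  ∫_0^4/3 3328*x^4/81 dx = 3407872/98415;
    ∫_0^4/3 -2048*x^3/81 dx = -131072/6561;  ∫_0^4/3 4096*x^2/729 dx = 262144/59049.
  Sum: 1048576/137781 − 524288/19683 + 3407872/98415 − 131072/6561 + 262144/59049 = 131072/2066715.
∫_0^4/3 u² dx = 524288/55801305, so ||u||_L² = 512*sqrt(210)/76545.
∫_0^4/3 (u')² dx = 131072/2066715, so ||u'||_L² = 256*sqrt(70)/8505.
Ratio ||u||_L² / ||u'||_L² = 2*sqrt(3)/9.
Sharp Poincaré constant on H^1_0(0, 4/3) is C_P = L/π = 4/(3*π), achieved by sin(3*π/4·x).
A polynomial bump cannot attain the sharp Poincaré constant (only the first sine eigenfunction does), so the ratio is strictly less than C_P, consistent with ||u||_L² ≤ C_P ||u'||_L².


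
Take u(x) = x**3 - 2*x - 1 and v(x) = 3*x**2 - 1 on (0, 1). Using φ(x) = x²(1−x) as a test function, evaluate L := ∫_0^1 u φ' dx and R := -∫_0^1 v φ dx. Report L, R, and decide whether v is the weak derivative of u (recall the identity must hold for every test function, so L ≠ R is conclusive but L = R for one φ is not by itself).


LHS = 1/15, RHS = -1/60. No, v is not the weak derivative of u.

u(x) = x**3 - 2*x - 1, classical derivative u'(x) = 3*x**2 - 2.
φ(x) = x²(1−x), so φ'(x) = x*(2 - 3*x).
Note φ(0) = φ(1) = 0, so the boundary term u·φ vanishes.
LHS = ∫_0^1 u(x) φ'(x) dx = ∫_0^1 (-3*x^5 + 2*x^4 + 6*x^3 - x^2 - 2*x) dx. Term by term:
  ∫_0^1 -3*x^5 dx = -1/2;  ∫_0^1 2*x^4 dx = 2/5;  ∫_0^1 6*x^3 dx = 3/2;
  ∫_0^1 -x^2 dx = -1/3;  ∫_0^1 -2*x dx = -1.
Sum: -1/2 + 2/5 + 3/2 − 1/3 − 1 = 1/15.
So LHS = 1/15.
∫_0^1 v(x) φ(x) dx = ∫_0^1 (-3*x^5 + 3*x^4 + x^3 - x^2) dx. Term by term:
  ∫_0^1 -3*x^5 dx = -1/2;  ∫_0^1 3*x^4 dx = 3/5;  ∫_0^1 x^3 dx = 1/4;
  ∫_0^1 -x^2 dx = -1/3.
Sum: -1/2 + 3/5 + 1/4 − 1/3 = 1/60.
So RHS = -∫_0^1 v(x) φ(x) dx = -1/60.
LHS − RHS = 1/12 ≠ 0, so the identity fails.
(For a valid weak derivative the identity must hold for EVERY test function, in particular this one. The failure shows v is NOT the weak derivative of u.)
Correct weak derivative would be u'(x) = 3*x**2 - 2.


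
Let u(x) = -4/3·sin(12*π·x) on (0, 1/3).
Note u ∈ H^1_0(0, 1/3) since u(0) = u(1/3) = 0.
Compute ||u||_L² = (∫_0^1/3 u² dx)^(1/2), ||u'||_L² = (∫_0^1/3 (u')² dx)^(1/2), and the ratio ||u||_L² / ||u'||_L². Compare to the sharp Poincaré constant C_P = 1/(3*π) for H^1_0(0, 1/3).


||u||_L² / ||u'||_L² = 1/(12*π) < C_P = 1/(3*π).

u(x) = -4/3·sin(12*π·x), so u'(x) = -16*π*cos(12*π*x).
Writing u(x) = A·sin(kπx/L) with A = -4/3 and k = 4, use ∫_0^L sin²(kπx/L) dx = L/2 and ∫_0^L cos²(kπx/L) dx = L/2.
u² = 16/9·sin²(12*π·x) and (u')² = 256*π^2·cos²(12*π·x), and each of sin², cos² integrates to L/2 = 1/6 over (0, 1/3).
∫_0^1/3 u² dx = 8/27, so ||u||_L² = 2*sqrt(6)/9.
∫_0^1/3 (u')² dx = 128*π^2/3, so ||u'||_L² = 8*sqrt(6)*π/3.
Ratio ||u||_L² / ||u'||_L² = 1/(12*π).
Sharp Poincaré constant on H^1_0(0, 1/3) is C_P = L/π = 1/(3*π), achieved by sin(3*π·x).
This is the k = 4 harmonic; the ratio L/(kπ) is strictly less than C_P = L/π, consistent with the sharp inequality ||u||_L² ≤ C_P ||u'||_L².


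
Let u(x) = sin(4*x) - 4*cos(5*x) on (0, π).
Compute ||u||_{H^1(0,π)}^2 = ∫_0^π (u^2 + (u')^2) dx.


||u||_{H^1(0,π)}^2 = 1664/9 + 433*π/2

u'(x) = 20*sin(5*x) + 4*cos(4*x).
Expand u² and (u')² and integrate term by term on (0, π), using: for integers n ≥ 1, ∫_0^π sin²(nx) dx = ∫_0^π cos²(nx) dx = π/2; for n ≠ n', ∫_0^π sin(nx)sin(n'x) dx = ∫_0^π cos(nx)cos(n'x) dx = 0; and by product-to-sum, ∫_0^π sin(nx)cos(n'x) dx = ½∫_0^π [sin((n+n')x) + sin((n−n')x)] dx, which is 0 when n+n' is even and 2n/(n²−n'²) when n+n' is odd (it need not vanish on (0, π)).
  u² squared terms: (-4)²·∫cos(5x)² dx = 16·π/2 = 8*π;  (1)²·∫sin(4x)² dx = 1·π/2 = π/2.
  u² cross terms: 2·(-4)·(1)·∫cos(5x)·sin(4x) dx = -8·(-8/9) = 64/9.
  So ∫_0^π u² dx = 8*π + π/2 + 64/9 = 64/9 + 17*π/2.
  (u')² squared terms: (4)²·∫cos(4x)² dx = 16·π/2 = 8*π;  (20)²·∫sin(5x)² dx = 400·π/2 = 200*π.
  (u')² cross terms: 2·(4)·(20)·∫cos(4x)·sin(5x) dx = 160·(10/9) = 1600/9.
  So ∫_0^π (u')² dx = 8*π + 200*π + 1600/9 = 1600/9 + 208*π.
||u||_{H^1}^2 = (64/9 + 17*π/2) + (1600/9 + 208*π) = 1664/9 + 433*π/2.


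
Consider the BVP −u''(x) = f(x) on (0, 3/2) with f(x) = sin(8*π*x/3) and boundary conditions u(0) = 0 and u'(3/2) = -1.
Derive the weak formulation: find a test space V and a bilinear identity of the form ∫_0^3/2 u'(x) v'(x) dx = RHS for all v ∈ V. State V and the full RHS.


V = {v ∈ H^1(0, 3/2) : v(0) = 0} (test functions vanish at x = 0 where u is specified); weak form: ∫_0^3/2 u'v' dx = ∫_0^3/2 (sin(8*π*x/3)) v dx − v(3/2) for all v ∈ V.

Multiply both sides by a test function v and integrate from 0 to 3/2:
  ∫_0^3/2 −u''(x) v(x) dx = ∫_0^3/2 f(x) v(x) dx.
Integrate the LHS by parts once:
  ∫_0^3/2 −u'' v dx = −[u'(x) v(x)]_0^3/2 + ∫_0^3/2 u'(x) v'(x) dx.
Thus ∫_0^3/2 u'(x) v'(x) dx = ∫_0^3/2 f(x) v(x) dx + [u'(x) v(x)]_0^3/2.
Choose V so that boundary terms are either known or forced to vanish.
Mixed BC: u(0) = 0 (Dirichlet) and u'(3/2) = -1 (Neumann). Define V = {v ∈ H^1(0, 3/2) : v(0) = 0}. Then [u' v]_0^3/2 = u'(3/2)·v(3/2) − u'(0)·0 = − v(3/2).
Weak formulation: find u (satisfying any essential BC) such that ∫_0^3/2 u'(x) v'(x) dx = ∫_0^3/2 f v dx − v(3/2) for all v ∈ V (Dirichlet at 0 absorbed into V; Neumann datum at x = 3/2 contributes the boundary term).
Substituting f(x) = sin(8*π*x/3), the right-hand side is ∫_0^3/2 (sin(8*π*x/3)) v dx − v(3/2).


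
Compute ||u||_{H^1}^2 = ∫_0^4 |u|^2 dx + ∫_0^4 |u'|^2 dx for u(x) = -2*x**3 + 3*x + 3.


||u||_{H^1}^2 = 460232/35

The H^1 norm (squared) on an interval (0, L) is
  ||u||_{H^1}^2 = ∫_0^L u(x)^2 dx + ∫_0^L u'(x)^2 dx.
Compute u'(x) = 3 - 6*x**2.
Then u(x)^2 = 4*x**6 - 12*x**4 - 12*x**3 + 9*x**2 + 18*x + 9 and u'(x)^2 = 36*x**4 - 36*x**2 + 9.
Integrate each monomial from 0 to 4 using ∫_0^4 c·x^n dx = c·4^(n+1)/(n+1):
  ∫_0^4 u(x)^2 dx = ∫_0^4 (4*x^6 - 12*x^4 - 12*x^3 + 9*x^2 + 18*x + 9) dx. Term by term:
    ∫_0^4 4*x^6 dx = 65536/7;  ∫_0^4 -12*x^4 dx = -12288/5;  ∫_0^4 -12*x^3 dx = -768;
    ∫_0^4 9*x^2 dx = 192;  ∫_0^4 18*x dx = 144;  ∫_0^4 9 dx = 36.
  Sum: 65536/7 − 12288/5 − 768 + 192 + 144 + 36 = 227804/35.
  ∫_0^4 u'(x)^2 dx = ∫_0^4 (36*x^4 - 36*x^2 + 9) dx. Term by term:
    ∫_0^4 36*x^4 dx = 36864/5;  ∫_0^4 -36*x^2 dx = -768;  ∫_0^4 9 dx = 36.
  Sum: 36864/5 − 768 + 36 = 33204/5.
Adding: ||u||_{H^1}^2 = 227804/35 + 33204/5 = 460232/35.


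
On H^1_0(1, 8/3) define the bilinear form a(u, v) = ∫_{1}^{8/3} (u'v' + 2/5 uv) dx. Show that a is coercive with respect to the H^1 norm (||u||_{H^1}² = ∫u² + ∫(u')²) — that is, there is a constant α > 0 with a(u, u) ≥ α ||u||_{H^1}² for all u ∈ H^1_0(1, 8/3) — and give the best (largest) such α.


α = (10 + 9*π^2)/(25 + 9*π^2)

Coercivity of a(·,·) on H^1_0(1, 8/3) means a(u, u) ≥ α ||u||_{H^1}² for every u ∈ H^1_0.
The interval has length L = 5/3, and Poincaré/coercivity depend only on L. Here a(u, u) = ∫(u')² + (2/5)·∫u².
Here 0 < c = 2/5 < 1. The condition a(u,u) ≥ α||u||_{H^1}² reads (1−α)∫(u')² ≥ (α−c)∫u². Any admissible α is ≤ 1 (rapidly oscillating u have ∫u²/∫(u')² → 0), and α = 1 would force 0 ≥ (1−c)∫u², impossible since c < 1; so 1−α > 0. By the sharp Poincaré inequality on H^1_0 of an interval of length L, ∫(u')² ≥ (π/L)²∫u² with equality for the first sine mode sin(π(x−x₀)/L) (x₀ the left endpoint), so the inequality holds for all u iff (1−α)(π/L)² ≥ α − c, i.e. α ≤ ((π/L)² + c)/((π/L)² + 1) = (1 + c(L/π)²)/(1 + (L/π)²). With (π/L)² = 9*π^2/25 and c = 2/5, the largest admissible constant is α = ((π/L)² + c)/((π/L)² + 1).
Simplifying, α = (10 + 9*π^2)/(25 + 9*π^2).
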